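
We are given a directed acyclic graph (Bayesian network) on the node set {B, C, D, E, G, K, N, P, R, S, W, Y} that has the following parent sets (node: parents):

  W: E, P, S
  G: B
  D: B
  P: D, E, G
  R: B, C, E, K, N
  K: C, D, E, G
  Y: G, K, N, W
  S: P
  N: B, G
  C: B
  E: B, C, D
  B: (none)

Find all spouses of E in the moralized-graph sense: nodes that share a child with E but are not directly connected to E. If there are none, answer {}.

Children of E: K, P, R, W.
  parents(K) \ {E} = {C, D, G}.
  P's other parents are D, G.
  R's other parents are B, C, K, N.
  parents(W) \ {E} = {P, S}.
Excluding nodes already adjacent to E (B, C, D, K, P, R, W), the co-parent-only contribution is {G, N, S}.

{G, N, S}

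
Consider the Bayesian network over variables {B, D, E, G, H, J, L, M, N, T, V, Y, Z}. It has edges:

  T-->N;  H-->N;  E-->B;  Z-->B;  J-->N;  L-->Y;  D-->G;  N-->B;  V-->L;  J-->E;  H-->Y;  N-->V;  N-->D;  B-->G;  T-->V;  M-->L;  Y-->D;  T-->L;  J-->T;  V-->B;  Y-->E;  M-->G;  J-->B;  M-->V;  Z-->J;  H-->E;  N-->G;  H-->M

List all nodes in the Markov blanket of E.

By definition, MB(E) is built from E's parents, E's children, and the co-parents of E.
E has parents H, J, Y.
E has child B.
For each child, the remaining parents (spouses of E):
  B also has parents J, N, V, Z.
Taking the union gives {B, H, J, N, V, Y, Z}.

{B, H, J, N, V, Y, Z}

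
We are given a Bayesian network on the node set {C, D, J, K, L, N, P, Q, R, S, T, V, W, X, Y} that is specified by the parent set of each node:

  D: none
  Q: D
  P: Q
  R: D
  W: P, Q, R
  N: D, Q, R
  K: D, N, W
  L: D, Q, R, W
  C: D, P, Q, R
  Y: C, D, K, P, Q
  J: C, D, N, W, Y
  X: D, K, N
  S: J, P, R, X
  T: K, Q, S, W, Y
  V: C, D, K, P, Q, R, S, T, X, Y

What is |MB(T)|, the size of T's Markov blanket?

Ch(T) = {V}.
Pa(T) = {K, Q, S, W, Y}.
Co-parents of T (other parents of its children):
  V: C, D, K, P, Q, R, S, X, Y
MB(T) = {C, D, K, P, Q, R, S, V, W, X, Y}, which has 11 nodes.

11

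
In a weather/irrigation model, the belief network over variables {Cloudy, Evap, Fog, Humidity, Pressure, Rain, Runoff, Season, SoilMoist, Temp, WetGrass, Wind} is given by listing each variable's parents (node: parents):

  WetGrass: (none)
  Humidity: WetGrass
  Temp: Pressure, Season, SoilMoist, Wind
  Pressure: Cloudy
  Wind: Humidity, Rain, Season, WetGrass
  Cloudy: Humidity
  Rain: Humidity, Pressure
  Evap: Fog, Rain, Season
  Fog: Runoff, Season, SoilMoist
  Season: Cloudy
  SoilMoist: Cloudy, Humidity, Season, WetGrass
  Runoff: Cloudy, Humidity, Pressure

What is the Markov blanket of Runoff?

{Cloudy, Fog, Humidity, Pressure, Season, SoilMoist}

A node's Markov blanket = Pa ∪ Ch ∪ (parents of Ch other than the node itself).
Pa(Runoff) = {Cloudy, Humidity, Pressure}.
Children of Runoff: Fog.
Co-parents of Runoff (other parents of its children):
  parents(Fog) \ {Runoff} = {Season, SoilMoist}.
Union: {Cloudy, Humidity, Pressure} ∪ {Fog} ∪ {Season, SoilMoist} = {Cloudy, Fog, Humidity, Pressure, Season, SoilMoist}.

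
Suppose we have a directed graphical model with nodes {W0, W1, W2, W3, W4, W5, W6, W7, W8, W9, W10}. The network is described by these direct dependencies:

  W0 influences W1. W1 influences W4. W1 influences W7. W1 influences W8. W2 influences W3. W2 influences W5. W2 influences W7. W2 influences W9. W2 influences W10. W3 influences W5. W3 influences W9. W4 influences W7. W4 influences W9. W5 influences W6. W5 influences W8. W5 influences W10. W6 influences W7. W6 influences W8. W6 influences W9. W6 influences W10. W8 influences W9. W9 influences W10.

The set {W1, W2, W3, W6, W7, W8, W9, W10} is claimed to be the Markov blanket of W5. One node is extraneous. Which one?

W7

Parents of W5: W2, W3.
W5 has children W6, W8, W10.
Other parents of W5's children:
  W6: —
  W8: W1, W6
  W10: W2, W6, W9
MB(W5) = {W1, W2, W3, W6, W8, W9, W10}.
W7 is neither a parent, child, nor co-parent of W5, so it does not belong.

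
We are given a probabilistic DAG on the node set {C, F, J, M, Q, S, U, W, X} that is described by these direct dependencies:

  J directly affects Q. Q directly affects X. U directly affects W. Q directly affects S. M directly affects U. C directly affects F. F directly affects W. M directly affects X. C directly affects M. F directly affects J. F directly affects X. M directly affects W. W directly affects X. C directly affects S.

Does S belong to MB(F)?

F has parent C.
Ch(F) = {J, W, X}.
Co-parents of F (other parents of its children):
  J: —
  W: M, U
  X: M, Q, W
MB(F) = {C, J, M, Q, U, W, X}; S is not in this set.

No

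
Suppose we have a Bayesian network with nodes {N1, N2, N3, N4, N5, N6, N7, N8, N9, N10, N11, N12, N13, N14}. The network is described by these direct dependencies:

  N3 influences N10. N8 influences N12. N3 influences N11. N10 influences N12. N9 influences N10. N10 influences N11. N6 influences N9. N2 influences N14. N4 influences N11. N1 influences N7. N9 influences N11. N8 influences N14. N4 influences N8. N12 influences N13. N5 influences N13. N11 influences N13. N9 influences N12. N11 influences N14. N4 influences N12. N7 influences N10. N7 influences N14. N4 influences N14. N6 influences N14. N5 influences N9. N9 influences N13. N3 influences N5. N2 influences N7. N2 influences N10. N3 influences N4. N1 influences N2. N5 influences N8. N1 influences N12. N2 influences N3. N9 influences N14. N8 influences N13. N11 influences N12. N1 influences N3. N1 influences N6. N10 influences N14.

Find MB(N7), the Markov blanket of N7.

{N1, N2, N3, N4, N6, N8, N9, N10, N11, N14}

N7's parents: N1, N2.
Ch(N7) = {N10, N14}.
Parents of each child, excluding N7:
  N10: N2, N3, N9
  N14: N2, N4, N6, N8, N9, N10, N11
Union: {N1, N2} ∪ {N10, N14} ∪ {N2, N3, N4, N6, N8, N9, N10, N11} = {N1, N2, N3, N4, N6, N8, N9, N10, N11, N14}.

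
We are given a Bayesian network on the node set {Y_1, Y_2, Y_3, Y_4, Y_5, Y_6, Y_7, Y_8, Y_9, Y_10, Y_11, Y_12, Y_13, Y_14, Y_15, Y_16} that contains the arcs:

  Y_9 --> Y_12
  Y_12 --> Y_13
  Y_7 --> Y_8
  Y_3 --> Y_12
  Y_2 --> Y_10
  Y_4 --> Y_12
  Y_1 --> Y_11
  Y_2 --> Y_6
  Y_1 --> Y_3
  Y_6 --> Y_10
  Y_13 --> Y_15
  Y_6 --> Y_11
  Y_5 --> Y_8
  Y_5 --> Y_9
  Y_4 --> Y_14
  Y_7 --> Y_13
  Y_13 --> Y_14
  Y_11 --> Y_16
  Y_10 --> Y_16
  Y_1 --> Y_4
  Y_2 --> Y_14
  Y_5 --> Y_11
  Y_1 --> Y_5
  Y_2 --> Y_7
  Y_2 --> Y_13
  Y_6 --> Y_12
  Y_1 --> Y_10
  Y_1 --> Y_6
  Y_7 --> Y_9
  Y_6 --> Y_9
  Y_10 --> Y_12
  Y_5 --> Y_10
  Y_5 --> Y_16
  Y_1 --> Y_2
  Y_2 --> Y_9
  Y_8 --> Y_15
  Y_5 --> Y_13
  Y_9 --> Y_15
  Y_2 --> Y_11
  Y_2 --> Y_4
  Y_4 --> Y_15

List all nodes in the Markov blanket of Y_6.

Ch(Y_6) = {Y_9, Y_10, Y_11, Y_12}.
Pa(Y_6) = {Y_1, Y_2}.
For each child, the remaining parents (spouses of Y_6):
  Y_9's other parents are Y_2, Y_5, Y_7.
  Y_10 also has parents Y_1, Y_2, Y_5.
  Y_11's other parents are Y_1, Y_2, Y_5.
  Y_12's other parents are Y_3, Y_4, Y_9, Y_10.
Union: {Y_1, Y_2} ∪ {Y_9, Y_10, Y_11, Y_12} ∪ {Y_1, Y_2, Y_3, Y_4, Y_5, Y_7, Y_9, Y_10} = {Y_1, Y_2, Y_3, Y_4, Y_5, Y_7, Y_9, Y_10, Y_11, Y_12}.

{Y_1, Y_2, Y_3, Y_4, Y_5, Y_7, Y_9, Y_10, Y_11, Y_12}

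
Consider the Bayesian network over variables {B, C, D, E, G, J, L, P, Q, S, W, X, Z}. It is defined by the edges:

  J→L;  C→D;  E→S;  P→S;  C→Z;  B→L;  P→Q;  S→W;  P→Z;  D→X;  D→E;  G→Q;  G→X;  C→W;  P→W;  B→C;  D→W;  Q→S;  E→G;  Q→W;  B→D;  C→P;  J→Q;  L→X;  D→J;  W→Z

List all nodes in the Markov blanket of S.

By definition, MB(S) is built from S's parents, S's children, and the co-parents of S.
Pa(S) = {E, P, Q}.
Children of S: W.
Other parents of S's children:
  W: C, D, P, Q
Taking the union gives {C, D, E, P, Q, W}.

{C, D, E, P, Q, W}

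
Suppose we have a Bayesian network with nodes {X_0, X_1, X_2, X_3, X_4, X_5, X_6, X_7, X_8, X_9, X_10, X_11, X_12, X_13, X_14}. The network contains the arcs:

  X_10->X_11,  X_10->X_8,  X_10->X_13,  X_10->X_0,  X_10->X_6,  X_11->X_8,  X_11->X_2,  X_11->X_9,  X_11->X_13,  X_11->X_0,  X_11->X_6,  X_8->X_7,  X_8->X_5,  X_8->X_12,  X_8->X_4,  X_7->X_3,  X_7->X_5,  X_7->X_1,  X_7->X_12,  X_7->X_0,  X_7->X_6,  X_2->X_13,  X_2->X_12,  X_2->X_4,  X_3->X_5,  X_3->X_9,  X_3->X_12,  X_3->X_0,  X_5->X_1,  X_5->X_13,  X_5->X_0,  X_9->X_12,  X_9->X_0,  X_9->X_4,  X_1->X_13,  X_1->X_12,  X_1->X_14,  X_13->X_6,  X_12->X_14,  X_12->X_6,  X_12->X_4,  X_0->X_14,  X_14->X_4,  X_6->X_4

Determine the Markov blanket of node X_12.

{X_0, X_1, X_2, X_3, X_4, X_6, X_7, X_8, X_9, X_10, X_11, X_13, X_14}

Recall MB(v) = parents ∪ children ∪ spouses, where spouses are the other parents of v's children.
Pa(X_12) = {X_1, X_2, X_3, X_7, X_8, X_9}.
Ch(X_12) = {X_4, X_6, X_14}.
For each child, the remaining parents (spouses of X_12):
  parents(X_14) \ {X_12} = {X_0, X_1}.
  X_6 also has parents X_7, X_10, X_11, X_13.
  X_4 also has parents X_2, X_6, X_8, X_9, X_14.
Taking the union gives {X_0, X_1, X_2, X_3, X_4, X_6, X_7, X_8, X_9, X_10, X_11, X_13, X_14}.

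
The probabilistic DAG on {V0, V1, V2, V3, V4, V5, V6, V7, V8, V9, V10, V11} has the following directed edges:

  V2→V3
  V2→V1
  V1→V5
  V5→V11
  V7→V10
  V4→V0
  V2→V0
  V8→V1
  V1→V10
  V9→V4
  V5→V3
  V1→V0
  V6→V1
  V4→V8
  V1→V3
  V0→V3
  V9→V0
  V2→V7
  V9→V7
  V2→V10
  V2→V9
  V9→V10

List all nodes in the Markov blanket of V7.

Recall MB(v) = parents ∪ children ∪ spouses, where spouses are the other parents of v's children.
Parents of V7: V2, V9.
V7's children: V10.
Co-parents of V7 (other parents of its children):
  parents(V10) \ {V7} = {V1, V2, V9}.
Union: {V2, V9} ∪ {V10} ∪ {V1, V2, V9} = {V1, V2, V9, V10}.

{V1, V2, V9, V10}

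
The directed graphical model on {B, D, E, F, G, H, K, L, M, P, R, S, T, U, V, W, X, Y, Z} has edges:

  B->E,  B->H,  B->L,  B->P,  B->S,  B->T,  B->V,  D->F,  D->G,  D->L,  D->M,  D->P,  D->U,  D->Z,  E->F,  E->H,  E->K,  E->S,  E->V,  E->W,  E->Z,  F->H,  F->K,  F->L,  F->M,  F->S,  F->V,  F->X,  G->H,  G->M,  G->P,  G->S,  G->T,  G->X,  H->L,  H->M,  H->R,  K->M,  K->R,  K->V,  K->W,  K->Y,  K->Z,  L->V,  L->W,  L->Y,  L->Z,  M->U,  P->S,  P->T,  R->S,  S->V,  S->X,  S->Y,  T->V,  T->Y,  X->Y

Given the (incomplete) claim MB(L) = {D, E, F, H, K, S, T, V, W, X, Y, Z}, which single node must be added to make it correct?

B

Pa(L) = {B, D, F, H}.
Ch(L) = {V, W, Y, Z}.
Other parents of L's children:
  V: B, E, F, K, S, T
  W: E, K
  Y: K, S, T, X
  Z: D, E, K
MB(L) = {B, D, E, F, H, K, S, T, V, W, X, Y, Z}.
Comparing with the claimed set, B is missing.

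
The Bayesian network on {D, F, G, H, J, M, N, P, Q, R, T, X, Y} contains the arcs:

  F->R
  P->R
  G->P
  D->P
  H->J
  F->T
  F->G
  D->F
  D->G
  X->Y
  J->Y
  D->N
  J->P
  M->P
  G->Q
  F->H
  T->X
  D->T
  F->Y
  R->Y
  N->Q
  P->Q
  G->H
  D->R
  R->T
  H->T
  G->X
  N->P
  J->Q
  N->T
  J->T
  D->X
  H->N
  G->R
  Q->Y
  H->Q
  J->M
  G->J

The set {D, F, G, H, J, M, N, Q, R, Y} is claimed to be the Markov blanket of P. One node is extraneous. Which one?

Parents of P: D, G, J, M, N.
P's children: Q, R.
Parents of each child, excluding P:
  Q's other parents are G, H, J, N.
  R's other parents are D, F, G.
MB(P) = {D, F, G, H, J, M, N, Q, R}.
Y is neither a parent, child, nor co-parent of P, so it does not belong.

Y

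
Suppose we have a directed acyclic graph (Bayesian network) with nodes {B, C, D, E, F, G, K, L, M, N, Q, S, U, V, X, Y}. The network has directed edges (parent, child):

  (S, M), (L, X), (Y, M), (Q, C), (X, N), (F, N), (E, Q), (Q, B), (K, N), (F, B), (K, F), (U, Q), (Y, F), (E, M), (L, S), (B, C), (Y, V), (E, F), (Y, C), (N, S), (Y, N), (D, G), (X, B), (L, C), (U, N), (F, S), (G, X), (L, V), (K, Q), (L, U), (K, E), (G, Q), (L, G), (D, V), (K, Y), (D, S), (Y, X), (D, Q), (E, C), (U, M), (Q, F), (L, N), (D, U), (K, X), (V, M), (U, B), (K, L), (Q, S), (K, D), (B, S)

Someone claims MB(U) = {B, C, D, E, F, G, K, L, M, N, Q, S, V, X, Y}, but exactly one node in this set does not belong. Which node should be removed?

C

The Markov blanket of a node is its parents, its children, and the other parents of its children.
Children of U: B, M, N, Q.
Parents of U: D, L.
Parents of each child, excluding U:
  Q also has parents D, E, G, K.
  B's other parents are F, Q, X.
  N also has parents F, K, L, X, Y.
  parents(M) \ {U} = {E, S, V, Y}.
MB(U) = {B, D, E, F, G, K, L, M, N, Q, S, V, X, Y}.
C is neither a parent, child, nor co-parent of U, so it does not belong.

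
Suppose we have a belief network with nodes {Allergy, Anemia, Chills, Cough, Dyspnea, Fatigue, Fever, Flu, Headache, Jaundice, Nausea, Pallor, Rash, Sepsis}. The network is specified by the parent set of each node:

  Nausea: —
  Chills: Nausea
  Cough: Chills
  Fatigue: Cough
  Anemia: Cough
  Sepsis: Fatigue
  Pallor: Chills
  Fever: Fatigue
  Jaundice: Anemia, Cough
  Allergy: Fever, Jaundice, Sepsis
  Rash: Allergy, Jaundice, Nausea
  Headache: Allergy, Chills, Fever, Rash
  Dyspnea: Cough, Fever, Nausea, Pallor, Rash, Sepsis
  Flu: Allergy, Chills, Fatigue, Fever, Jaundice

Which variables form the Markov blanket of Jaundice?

{Allergy, Anemia, Chills, Cough, Fatigue, Fever, Flu, Nausea, Rash, Sepsis}

By definition, MB(Jaundice) is built from Jaundice's parents, Jaundice's children, and the co-parents of Jaundice.
Parents of Jaundice: Anemia, Cough.
Children of Jaundice: Allergy, Flu, Rash.
For each child, the remaining parents (spouses of Jaundice):
  Allergy's other parents are Fever, Sepsis.
  parents(Rash) \ {Jaundice} = {Allergy, Nausea}.
  Flu's other parents are Allergy, Chills, Fatigue, Fever.
So the Markov blanket of Jaundice is {Allergy, Anemia, Chills, Cough, Fatigue, Fever, Flu, Nausea, Rash, Sepsis}.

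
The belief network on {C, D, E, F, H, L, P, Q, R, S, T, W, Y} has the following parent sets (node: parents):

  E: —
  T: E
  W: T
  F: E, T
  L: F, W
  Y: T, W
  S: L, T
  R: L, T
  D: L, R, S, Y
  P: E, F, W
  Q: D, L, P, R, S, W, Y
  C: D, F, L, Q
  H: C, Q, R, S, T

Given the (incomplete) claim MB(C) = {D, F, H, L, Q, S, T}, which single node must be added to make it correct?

R

Recall MB(v) = parents ∪ children ∪ spouses, where spouses are the other parents of v's children.
Children of C: H.
Pa(C) = {D, F, L, Q}.
Co-parents of C (other parents of its children):
  H also has parents Q, R, S, T.
MB(C) = {D, F, H, L, Q, R, S, T}.
Comparing with the claimed set, R is missing.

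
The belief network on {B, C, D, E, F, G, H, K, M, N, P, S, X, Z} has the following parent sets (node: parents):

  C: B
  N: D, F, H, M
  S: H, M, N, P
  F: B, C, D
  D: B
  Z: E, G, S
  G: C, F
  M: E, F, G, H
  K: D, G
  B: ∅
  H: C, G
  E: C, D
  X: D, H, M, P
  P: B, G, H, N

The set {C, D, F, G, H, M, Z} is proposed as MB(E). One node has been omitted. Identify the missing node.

The Markov blanket of a node is its parents, its children, and the other parents of its children.
E has children M, Z.
Pa(E) = {C, D}.
Other parents of E's children:
  M also has parents F, G, H.
  parents(Z) \ {E} = {G, S}.
MB(E) = {C, D, F, G, H, M, S, Z}.
Comparing with the claimed set, S is missing.

S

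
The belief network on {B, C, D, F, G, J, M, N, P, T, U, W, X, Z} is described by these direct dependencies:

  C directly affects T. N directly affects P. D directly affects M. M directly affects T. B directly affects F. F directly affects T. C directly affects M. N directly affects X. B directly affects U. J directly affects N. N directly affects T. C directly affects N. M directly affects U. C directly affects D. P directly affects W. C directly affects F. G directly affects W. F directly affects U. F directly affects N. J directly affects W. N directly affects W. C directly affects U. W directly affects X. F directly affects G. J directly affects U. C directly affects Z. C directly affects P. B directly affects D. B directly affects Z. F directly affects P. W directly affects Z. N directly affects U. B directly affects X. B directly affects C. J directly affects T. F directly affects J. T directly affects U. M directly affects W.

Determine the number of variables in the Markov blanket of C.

The Markov blanket of a node is its parents, its children, and the other parents of its children.
Children of C: D, F, M, N, P, T, U, Z.
C's parents: B.
For each child, the remaining parents (spouses of C):
  D: B
  F: B
  M: D
  N: F, J
  P: F, N
  T: F, J, M, N
  U: B, F, J, M, N, T
  Z: B, W
MB(C) = {B, D, F, J, M, N, P, T, U, W, Z}, which has 11 nodes.

11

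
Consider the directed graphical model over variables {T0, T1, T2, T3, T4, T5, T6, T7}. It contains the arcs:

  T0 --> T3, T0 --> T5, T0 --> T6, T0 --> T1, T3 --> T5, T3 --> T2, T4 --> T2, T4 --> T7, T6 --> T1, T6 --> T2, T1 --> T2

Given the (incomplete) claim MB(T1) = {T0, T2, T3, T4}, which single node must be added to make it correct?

Parents of T1: T0, T6.
T1 has child T2.
Parents of each child, excluding T1:
  T2: T3, T4, T6
MB(T1) = {T0, T2, T3, T4, T6}.
Comparing with the claimed set, T6 is missing.

T6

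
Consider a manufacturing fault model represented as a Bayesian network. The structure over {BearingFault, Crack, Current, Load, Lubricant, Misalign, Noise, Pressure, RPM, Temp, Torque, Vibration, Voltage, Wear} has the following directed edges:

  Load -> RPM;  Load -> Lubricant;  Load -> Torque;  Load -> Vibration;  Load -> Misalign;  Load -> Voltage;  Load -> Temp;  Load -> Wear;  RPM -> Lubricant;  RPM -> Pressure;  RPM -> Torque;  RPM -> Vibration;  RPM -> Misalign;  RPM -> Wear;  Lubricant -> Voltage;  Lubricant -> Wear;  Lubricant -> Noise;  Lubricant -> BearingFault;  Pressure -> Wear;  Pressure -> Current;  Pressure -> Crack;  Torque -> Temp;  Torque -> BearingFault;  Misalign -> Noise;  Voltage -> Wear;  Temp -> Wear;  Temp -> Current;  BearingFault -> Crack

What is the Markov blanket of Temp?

By definition, MB(Temp) is built from Temp's parents, Temp's children, and the co-parents of Temp.
Ch(Temp) = {Current, Wear}.
Pa(Temp) = {Load, Torque}.
Other parents of Temp's children:
  Wear: Load, Lubricant, Pressure, RPM, Voltage
  Current: Pressure
Taking the union gives {Current, Load, Lubricant, Pressure, RPM, Torque, Voltage, Wear}.

{Current, Load, Lubricant, Pressure, RPM, Torque, Voltage, Wear}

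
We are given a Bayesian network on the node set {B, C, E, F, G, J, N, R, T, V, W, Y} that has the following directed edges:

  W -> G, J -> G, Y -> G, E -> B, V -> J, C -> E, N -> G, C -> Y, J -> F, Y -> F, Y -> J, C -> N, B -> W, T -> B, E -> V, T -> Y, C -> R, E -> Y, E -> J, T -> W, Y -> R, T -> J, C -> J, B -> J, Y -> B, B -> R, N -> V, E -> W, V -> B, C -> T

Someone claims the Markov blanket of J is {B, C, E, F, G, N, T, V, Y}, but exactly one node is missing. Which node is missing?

The Markov blanket of a node is its parents, its children, and the other parents of its children.
Parents of J: B, C, E, T, V, Y.
Children of J: F, G.
Other parents of J's children:
  G: N, W, Y
  F: Y
MB(J) = {B, C, E, F, G, N, T, V, W, Y}.
Comparing with the claimed set, W is missing.

W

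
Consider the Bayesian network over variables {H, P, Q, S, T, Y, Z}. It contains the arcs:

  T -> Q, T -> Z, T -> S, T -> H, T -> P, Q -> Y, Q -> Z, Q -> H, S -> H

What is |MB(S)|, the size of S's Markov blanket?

3

A node's Markov blanket = Pa ∪ Ch ∪ (parents of Ch other than the node itself).
Parents of S: T.
S has child H.
Parents of each child, excluding S:
  H also has parents Q, T.
MB(S) = {H, Q, T}, which has 3 nodes.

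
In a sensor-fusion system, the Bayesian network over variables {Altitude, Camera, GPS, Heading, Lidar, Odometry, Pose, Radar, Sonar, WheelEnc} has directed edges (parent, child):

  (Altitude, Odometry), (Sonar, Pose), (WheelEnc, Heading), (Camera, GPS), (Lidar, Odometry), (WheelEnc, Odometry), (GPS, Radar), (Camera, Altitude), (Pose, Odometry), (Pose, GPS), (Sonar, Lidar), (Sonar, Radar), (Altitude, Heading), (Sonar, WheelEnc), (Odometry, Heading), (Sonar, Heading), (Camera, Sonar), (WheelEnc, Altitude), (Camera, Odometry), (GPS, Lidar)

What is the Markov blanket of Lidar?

{Altitude, Camera, GPS, Odometry, Pose, Sonar, WheelEnc}

A node's Markov blanket = Pa ∪ Ch ∪ (parents of Ch other than the node itself).
Lidar's children: Odometry.
Pa(Lidar) = {GPS, Sonar}.
Co-parents of Lidar (other parents of its children):
  Odometry's other parents are Altitude, Camera, Pose, WheelEnc.
So the Markov blanket of Lidar is {Altitude, Camera, GPS, Odometry, Pose, Sonar, WheelEnc}.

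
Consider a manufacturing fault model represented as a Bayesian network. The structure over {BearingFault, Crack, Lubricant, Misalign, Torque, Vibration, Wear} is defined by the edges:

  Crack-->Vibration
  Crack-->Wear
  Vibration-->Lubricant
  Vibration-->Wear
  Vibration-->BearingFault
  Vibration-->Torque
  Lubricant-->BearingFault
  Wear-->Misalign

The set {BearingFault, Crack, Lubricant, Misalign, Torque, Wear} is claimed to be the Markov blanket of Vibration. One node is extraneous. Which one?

Vibration's children: BearingFault, Lubricant, Torque, Wear.
Vibration's parents: Crack.
Other parents of Vibration's children:
  Lubricant: —
  Wear: Crack
  BearingFault: Lubricant
  Torque: —
MB(Vibration) = {BearingFault, Crack, Lubricant, Torque, Wear}.
Misalign is neither a parent, child, nor co-parent of Vibration, so it does not belong.

Misalign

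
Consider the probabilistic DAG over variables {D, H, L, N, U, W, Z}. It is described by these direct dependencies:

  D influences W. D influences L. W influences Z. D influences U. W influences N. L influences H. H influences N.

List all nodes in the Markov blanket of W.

{D, H, N, Z}

A node's Markov blanket = Pa ∪ Ch ∪ (parents of Ch other than the node itself).
W's parents: D.
Ch(W) = {N, Z}.
Other parents of W's children:
  N also has parent H.
  Z: no additional parents.
So the Markov blanket of W is {D, H, N, Z}.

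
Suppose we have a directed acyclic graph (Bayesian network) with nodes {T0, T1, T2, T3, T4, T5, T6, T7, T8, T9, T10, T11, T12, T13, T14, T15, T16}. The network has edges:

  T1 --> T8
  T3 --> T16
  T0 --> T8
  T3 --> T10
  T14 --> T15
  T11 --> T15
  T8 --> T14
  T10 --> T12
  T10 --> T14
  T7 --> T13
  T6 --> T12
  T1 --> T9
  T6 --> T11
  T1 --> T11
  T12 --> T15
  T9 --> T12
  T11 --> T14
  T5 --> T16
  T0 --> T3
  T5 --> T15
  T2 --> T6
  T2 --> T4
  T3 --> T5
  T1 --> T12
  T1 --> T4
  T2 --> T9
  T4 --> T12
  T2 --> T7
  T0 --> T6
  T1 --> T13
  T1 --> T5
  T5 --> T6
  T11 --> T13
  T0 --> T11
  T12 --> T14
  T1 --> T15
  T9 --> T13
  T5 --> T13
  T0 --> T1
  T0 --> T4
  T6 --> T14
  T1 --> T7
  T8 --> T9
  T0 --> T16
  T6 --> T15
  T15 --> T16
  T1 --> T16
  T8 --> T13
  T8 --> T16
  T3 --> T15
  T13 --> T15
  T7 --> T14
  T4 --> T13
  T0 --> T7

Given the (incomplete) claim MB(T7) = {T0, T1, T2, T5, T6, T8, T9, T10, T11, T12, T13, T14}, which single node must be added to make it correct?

T4

A node's Markov blanket = Pa ∪ Ch ∪ (parents of Ch other than the node itself).
T7 has children T13, T14.
Parents of T7: T0, T1, T2.
Co-parents of T7 (other parents of its children):
  T13: T1, T4, T5, T8, T9, T11
  T14: T6, T8, T10, T11, T12
MB(T7) = {T0, T1, T2, T4, T5, T6, T8, T9, T10, T11, T12, T13, T14}.
Comparing with the claimed set, T4 is missing.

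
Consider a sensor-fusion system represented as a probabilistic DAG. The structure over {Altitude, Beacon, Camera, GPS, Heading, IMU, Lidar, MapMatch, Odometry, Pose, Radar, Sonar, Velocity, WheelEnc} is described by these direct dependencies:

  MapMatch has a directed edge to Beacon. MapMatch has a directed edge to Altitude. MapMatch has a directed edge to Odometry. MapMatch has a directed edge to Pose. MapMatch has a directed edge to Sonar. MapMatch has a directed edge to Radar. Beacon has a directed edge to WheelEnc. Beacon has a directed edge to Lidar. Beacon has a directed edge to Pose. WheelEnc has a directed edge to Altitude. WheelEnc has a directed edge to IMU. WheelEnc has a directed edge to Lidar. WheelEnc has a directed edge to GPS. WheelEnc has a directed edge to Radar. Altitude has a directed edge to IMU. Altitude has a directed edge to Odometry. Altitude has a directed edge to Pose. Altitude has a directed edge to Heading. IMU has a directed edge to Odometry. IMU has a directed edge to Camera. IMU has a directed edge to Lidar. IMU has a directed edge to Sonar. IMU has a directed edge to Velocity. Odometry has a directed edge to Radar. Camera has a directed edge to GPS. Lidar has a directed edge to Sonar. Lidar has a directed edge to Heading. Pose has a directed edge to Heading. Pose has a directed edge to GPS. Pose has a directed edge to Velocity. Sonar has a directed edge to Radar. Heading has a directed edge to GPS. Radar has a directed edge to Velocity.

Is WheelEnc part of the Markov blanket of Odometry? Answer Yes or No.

WheelEnc is a co-parent of Odometry: both are parents of Radar.
So WheelEnc ∈ MB(Odometry).

Yes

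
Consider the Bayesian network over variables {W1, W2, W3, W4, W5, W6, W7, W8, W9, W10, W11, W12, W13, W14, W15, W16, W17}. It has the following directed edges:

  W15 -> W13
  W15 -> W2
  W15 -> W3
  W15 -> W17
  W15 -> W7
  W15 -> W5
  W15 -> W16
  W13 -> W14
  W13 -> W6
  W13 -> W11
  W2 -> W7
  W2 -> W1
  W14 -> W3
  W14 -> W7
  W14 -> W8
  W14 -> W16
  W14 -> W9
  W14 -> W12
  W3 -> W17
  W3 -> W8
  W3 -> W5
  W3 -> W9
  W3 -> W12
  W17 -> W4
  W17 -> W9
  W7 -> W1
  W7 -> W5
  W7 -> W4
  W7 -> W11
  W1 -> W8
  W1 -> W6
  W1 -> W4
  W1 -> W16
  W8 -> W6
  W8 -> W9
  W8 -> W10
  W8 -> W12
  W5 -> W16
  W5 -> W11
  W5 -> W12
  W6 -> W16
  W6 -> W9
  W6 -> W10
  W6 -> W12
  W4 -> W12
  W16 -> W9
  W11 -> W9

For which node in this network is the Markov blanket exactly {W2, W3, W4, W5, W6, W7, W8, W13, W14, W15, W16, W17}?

W1

The target node must have every member of {W2, W3, W4, W5, W6, W7, W8, W13, W14, W15, W16, W17} as a parent, child, or co-parent, and no others.
Parents of W1: W2, W7; children: W4, W6, W8, W16; co-parents: W3, W5, W6, W7, W8, W13, W14, W15, W17.
These exactly cover the given set, so the node is W1.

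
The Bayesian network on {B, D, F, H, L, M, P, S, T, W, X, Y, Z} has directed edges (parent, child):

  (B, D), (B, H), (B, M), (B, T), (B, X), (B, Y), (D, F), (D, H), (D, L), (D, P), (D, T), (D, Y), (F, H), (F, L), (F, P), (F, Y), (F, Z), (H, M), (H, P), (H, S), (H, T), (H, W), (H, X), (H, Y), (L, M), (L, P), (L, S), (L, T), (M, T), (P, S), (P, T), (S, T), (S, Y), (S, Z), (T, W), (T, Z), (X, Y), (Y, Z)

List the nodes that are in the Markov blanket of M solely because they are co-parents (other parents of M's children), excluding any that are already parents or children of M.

Children of M: T.
  parents(T) \ {M} = {B, D, H, L, P, S}.
Excluding nodes already adjacent to M (B, H, L, T), the co-parent-only contribution is {D, P, S}.

{D, P, S}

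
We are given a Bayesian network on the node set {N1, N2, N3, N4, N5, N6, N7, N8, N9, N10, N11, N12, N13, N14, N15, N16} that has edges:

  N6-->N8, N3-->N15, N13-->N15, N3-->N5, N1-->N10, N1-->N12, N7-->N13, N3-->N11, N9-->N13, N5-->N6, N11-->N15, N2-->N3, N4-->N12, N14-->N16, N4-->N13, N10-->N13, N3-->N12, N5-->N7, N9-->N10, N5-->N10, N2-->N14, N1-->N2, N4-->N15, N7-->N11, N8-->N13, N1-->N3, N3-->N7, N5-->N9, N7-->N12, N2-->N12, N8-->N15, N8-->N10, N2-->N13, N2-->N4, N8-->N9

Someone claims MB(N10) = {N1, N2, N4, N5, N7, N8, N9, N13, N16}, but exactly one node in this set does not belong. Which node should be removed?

N16

A node's Markov blanket = Pa ∪ Ch ∪ (parents of Ch other than the node itself).
Pa(N10) = {N1, N5, N8, N9}.
Ch(N10) = {N13}.
Parents of each child, excluding N10:
  parents(N13) \ {N10} = {N2, N4, N7, N8, N9}.
MB(N10) = {N1, N2, N4, N5, N7, N8, N9, N13}.
N16 is neither a parent, child, nor co-parent of N10, so it does not belong.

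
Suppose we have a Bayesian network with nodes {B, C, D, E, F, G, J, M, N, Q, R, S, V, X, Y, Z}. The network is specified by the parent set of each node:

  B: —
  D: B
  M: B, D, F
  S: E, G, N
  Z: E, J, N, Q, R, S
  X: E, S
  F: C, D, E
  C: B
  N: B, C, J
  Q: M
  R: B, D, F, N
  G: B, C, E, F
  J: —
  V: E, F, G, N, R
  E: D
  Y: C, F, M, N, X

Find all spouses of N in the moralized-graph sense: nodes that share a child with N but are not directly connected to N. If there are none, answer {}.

{D, E, F, G, M, Q, X}

Children of N: R, S, V, Y, Z.
  R also has parents B, D, F.
  parents(S) \ {N} = {E, G}.
  V's other parents are E, F, G, R.
  parents(Y) \ {N} = {C, F, M, X}.
  parents(Z) \ {N} = {E, J, Q, R, S}.
Excluding nodes already adjacent to N (B, C, J, R, S, V, Y, Z), the co-parent-only contribution is {D, E, F, G, M, Q, X}.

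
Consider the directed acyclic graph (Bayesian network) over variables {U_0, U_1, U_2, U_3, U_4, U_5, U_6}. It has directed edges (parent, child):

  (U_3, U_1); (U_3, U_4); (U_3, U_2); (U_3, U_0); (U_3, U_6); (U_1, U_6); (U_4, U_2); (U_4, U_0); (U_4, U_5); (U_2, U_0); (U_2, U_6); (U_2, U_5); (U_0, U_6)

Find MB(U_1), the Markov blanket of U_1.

{U_0, U_2, U_3, U_6}

U_1's children: U_6.
Pa(U_1) = {U_3}.
Other parents of U_1's children:
  U_6: U_0, U_2, U_3
Union: {U_3} ∪ {U_6} ∪ {U_0, U_2, U_3} = {U_0, U_2, U_3, U_6}.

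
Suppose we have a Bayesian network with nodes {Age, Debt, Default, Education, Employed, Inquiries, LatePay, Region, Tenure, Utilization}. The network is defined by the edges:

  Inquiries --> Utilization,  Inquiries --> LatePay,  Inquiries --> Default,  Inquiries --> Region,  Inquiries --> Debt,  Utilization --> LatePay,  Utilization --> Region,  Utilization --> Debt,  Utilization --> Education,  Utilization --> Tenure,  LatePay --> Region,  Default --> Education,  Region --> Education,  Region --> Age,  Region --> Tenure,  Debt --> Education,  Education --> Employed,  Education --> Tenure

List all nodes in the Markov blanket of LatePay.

A node's Markov blanket = Pa ∪ Ch ∪ (parents of Ch other than the node itself).
LatePay's parents: Inquiries, Utilization.
LatePay's children: Region.
Parents of each child, excluding LatePay:
  parents(Region) \ {LatePay} = {Inquiries, Utilization}.
Taking the union gives {Inquiries, Region, Utilization}.

{Inquiries, Region, Utilization}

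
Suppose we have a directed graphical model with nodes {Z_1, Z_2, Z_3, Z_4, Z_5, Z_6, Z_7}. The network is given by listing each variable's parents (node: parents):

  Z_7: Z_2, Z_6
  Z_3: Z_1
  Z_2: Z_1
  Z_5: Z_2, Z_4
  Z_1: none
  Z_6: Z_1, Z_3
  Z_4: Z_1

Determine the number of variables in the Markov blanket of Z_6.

Recall MB(v) = parents ∪ children ∪ spouses, where spouses are the other parents of v's children.
Z_6's children: Z_7.
Z_6 has parents Z_1, Z_3.
Other parents of Z_6's children:
  Z_7's other parent is Z_2.
MB(Z_6) = {Z_1, Z_2, Z_3, Z_7}, which has 4 nodes.

4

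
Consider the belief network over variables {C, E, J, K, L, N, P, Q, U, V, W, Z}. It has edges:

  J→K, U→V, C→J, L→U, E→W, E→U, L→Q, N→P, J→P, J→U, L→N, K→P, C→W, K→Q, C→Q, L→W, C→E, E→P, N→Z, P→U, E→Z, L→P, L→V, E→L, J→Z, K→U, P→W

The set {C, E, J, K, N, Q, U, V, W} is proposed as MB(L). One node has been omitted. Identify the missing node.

Recall MB(v) = parents ∪ children ∪ spouses, where spouses are the other parents of v's children.
Pa(L) = {E}.
L's children: N, P, Q, U, V, W.
For each child, the remaining parents (spouses of L):
  N has no other parent.
  P also has parents E, J, K, N.
  parents(Q) \ {L} = {C, K}.
  parents(U) \ {L} = {E, J, K, P}.
  parents(V) \ {L} = {U}.
  W also has parents C, E, P.
MB(L) = {C, E, J, K, N, P, Q, U, V, W}.
Comparing with the claimed set, P is missing.

P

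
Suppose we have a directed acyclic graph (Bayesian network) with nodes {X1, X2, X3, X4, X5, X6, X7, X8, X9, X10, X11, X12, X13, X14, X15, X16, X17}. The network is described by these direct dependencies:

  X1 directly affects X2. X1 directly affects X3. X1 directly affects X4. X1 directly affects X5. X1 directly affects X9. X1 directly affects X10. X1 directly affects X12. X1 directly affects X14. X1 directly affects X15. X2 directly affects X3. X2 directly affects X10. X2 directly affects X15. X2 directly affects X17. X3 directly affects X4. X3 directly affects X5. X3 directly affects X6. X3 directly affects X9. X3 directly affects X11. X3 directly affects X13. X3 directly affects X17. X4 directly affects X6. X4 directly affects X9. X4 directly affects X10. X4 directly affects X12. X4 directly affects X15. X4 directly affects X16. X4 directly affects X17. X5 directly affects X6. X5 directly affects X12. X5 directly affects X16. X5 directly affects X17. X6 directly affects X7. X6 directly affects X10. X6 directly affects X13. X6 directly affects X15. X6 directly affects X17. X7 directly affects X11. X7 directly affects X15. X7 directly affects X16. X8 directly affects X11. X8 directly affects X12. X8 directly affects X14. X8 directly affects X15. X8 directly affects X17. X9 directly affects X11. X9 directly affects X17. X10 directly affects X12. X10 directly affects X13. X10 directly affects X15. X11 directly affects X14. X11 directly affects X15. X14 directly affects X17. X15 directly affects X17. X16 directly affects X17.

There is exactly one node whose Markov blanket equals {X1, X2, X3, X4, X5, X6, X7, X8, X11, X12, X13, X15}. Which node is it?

The target node must have every member of {X1, X2, X3, X4, X5, X6, X7, X8, X11, X12, X13, X15} as a parent, child, or co-parent, and no others.
Parents of X10: X1, X2, X4, X6; children: X12, X13, X15; co-parents: X1, X2, X3, X4, X5, X6, X7, X8, X11.
These exactly cover the given set, so the node is X10.

X10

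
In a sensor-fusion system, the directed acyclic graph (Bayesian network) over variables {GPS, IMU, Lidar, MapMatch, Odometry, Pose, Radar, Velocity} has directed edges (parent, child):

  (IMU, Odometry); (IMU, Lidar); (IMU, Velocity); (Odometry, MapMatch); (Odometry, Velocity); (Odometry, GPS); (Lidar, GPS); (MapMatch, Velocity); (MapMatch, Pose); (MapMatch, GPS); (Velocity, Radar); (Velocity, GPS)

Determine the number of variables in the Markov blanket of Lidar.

5

Children of Lidar: GPS.
Pa(Lidar) = {IMU}.
For each child, the remaining parents (spouses of Lidar):
  GPS also has parents MapMatch, Odometry, Velocity.
MB(Lidar) = {GPS, IMU, MapMatch, Odometry, Velocity}, which has 5 nodes.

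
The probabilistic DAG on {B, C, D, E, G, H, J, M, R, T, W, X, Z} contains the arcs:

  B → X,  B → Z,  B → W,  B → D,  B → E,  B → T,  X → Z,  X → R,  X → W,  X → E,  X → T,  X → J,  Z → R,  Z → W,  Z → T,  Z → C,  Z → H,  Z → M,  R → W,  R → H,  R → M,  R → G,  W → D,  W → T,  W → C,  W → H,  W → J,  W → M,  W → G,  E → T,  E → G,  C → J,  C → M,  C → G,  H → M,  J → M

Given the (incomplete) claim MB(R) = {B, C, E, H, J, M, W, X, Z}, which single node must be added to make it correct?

R has parents X, Z.
R's children: G, H, M, W.
For each child, the remaining parents (spouses of R):
  W: B, X, Z
  H: W, Z
  M: C, H, J, W, Z
  G: C, E, W
MB(R) = {B, C, E, G, H, J, M, W, X, Z}.
Comparing with the claimed set, G is missing.

G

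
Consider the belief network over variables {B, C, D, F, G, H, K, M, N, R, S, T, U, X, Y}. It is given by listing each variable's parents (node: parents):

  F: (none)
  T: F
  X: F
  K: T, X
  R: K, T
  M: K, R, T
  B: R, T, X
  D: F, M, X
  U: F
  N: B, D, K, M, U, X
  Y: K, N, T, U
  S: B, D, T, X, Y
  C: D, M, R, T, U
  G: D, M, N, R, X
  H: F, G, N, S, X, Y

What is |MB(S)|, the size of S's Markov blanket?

Pa(S) = {B, D, T, X, Y}.
S's children: H.
Parents of each child, excluding S:
  H: F, G, N, X, Y
MB(S) = {B, D, F, G, H, N, T, X, Y}, which has 9 nodes.

9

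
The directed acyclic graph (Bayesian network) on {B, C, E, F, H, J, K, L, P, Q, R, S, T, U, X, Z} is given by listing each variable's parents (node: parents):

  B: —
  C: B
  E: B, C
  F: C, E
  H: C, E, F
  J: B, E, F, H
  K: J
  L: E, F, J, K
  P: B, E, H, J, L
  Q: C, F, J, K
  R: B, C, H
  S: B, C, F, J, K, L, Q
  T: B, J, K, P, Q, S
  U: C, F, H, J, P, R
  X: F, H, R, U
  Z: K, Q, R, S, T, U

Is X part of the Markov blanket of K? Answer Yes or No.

No

The Markov blanket of a node is its parents, its children, and the other parents of its children.
K's parents: J.
K has children L, Q, S, T, Z.
For each child, the remaining parents (spouses of K):
  parents(L) \ {K} = {E, F, J}.
  Q's other parents are C, F, J.
  S also has parents B, C, F, J, L, Q.
  parents(T) \ {K} = {B, J, P, Q, S}.
  parents(Z) \ {K} = {Q, R, S, T, U}.
MB(K) = {B, C, E, F, J, L, P, Q, R, S, T, U, Z}; X is not in this set.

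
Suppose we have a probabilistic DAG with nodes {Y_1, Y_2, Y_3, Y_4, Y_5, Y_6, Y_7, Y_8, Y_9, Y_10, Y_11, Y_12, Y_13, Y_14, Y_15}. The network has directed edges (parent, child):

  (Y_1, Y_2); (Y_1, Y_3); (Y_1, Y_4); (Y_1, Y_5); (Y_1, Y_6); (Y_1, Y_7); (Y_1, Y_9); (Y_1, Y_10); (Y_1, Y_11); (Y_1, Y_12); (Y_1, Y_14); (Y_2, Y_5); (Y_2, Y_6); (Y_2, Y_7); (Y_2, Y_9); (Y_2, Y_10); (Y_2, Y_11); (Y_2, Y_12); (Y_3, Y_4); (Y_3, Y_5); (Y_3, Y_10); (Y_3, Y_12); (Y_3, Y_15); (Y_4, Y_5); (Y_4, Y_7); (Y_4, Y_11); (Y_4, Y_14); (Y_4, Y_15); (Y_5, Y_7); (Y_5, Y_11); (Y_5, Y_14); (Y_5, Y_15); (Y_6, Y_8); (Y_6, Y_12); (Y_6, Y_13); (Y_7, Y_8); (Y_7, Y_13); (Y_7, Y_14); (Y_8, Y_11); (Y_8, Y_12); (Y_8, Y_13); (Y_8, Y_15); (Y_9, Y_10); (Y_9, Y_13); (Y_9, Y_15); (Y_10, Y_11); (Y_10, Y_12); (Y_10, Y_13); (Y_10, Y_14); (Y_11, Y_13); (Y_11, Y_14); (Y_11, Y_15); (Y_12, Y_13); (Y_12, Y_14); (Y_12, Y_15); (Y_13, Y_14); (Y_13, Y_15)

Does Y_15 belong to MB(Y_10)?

No

Y_10's children: Y_11, Y_12, Y_13, Y_14.
Y_10's parents: Y_1, Y_2, Y_3, Y_9.
Parents of each child, excluding Y_10:
  Y_11 also has parents Y_1, Y_2, Y_4, Y_5, Y_8.
  Y_12 also has parents Y_1, Y_2, Y_3, Y_6, Y_8.
  Y_13's other parents are Y_6, Y_7, Y_8, Y_9, Y_11, Y_12.
  parents(Y_14) \ {Y_10} = {Y_1, Y_4, Y_5, Y_7, Y_11, Y_12, Y_13}.
MB(Y_10) = {Y_1, Y_2, Y_3, Y_4, Y_5, Y_6, Y_7, Y_8, Y_9, Y_11, Y_12, Y_13, Y_14}; Y_15 is not in this set.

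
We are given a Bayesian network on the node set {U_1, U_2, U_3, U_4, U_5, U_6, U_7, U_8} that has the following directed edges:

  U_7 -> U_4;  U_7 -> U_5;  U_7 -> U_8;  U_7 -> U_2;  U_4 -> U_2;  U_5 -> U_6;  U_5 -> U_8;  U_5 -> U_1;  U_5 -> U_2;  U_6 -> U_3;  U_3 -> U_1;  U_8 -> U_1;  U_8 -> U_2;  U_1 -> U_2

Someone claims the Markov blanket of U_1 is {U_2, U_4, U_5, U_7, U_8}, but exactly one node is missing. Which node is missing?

Parents of U_1: U_3, U_5, U_8.
Children of U_1: U_2.
Other parents of U_1's children:
  U_2: U_4, U_5, U_7, U_8
MB(U_1) = {U_2, U_3, U_4, U_5, U_7, U_8}.
Comparing with the claimed set, U_3 is missing.

U_3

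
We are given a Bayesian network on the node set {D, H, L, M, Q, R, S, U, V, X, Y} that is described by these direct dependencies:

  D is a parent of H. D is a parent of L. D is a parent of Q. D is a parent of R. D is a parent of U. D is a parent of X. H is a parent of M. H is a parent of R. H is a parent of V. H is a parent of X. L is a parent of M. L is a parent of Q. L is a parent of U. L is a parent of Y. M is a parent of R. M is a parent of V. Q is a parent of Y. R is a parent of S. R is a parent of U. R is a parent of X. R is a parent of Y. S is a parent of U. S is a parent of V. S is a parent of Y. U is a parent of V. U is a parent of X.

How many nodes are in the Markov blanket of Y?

4

Y has parents L, Q, R, S.
Y's children: none.
Y has no children, so there are no co-parents.
MB(Y) = {L, Q, R, S}, which has 4 nodes.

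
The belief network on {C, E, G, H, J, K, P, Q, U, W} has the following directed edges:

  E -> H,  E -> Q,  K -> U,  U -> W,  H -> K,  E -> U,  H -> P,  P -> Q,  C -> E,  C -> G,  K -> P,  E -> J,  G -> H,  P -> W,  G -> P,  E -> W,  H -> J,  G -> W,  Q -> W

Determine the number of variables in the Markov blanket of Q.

By definition, MB(Q) is built from Q's parents, Q's children, and the co-parents of Q.
Q's parents: E, P.
Q has child W.
For each child, the remaining parents (spouses of Q):
  parents(W) \ {Q} = {E, G, P, U}.
MB(Q) = {E, G, P, U, W}, which has 5 nodes.

5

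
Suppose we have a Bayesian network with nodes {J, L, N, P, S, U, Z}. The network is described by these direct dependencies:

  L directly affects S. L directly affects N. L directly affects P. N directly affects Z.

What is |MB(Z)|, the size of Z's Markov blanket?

1

Recall MB(v) = parents ∪ children ∪ spouses, where spouses are the other parents of v's children.
Z has parent N.
Children of Z: none.
With no children, Z has no spouses; the co-parent set is empty.
MB(Z) = {N}, which has 1 node.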